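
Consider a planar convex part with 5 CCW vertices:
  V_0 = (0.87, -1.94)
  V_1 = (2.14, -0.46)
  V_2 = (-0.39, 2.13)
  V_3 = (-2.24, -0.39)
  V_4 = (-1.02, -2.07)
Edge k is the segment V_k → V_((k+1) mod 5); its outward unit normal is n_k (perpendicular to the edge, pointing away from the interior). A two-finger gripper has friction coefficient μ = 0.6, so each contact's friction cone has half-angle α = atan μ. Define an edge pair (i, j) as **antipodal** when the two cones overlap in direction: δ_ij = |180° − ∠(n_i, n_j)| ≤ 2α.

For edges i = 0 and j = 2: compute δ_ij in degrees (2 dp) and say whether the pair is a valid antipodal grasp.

δ = 4.35°, valid

α = atan 0.6 = 30.96°;  2α = 61.93°
edge 0: e_0 = (+1.27, +1.48);  n_0 = (+0.7589, -0.6512)
edge 2: e_2 = (-1.85, -2.52);  n_2 = (-0.8061, +0.5918)
∠(n_0, n_2) = 175.65°
δ = |180° − 175.65°| = 4.35°
4.35° ≤ 2α = 61.93°  →  valid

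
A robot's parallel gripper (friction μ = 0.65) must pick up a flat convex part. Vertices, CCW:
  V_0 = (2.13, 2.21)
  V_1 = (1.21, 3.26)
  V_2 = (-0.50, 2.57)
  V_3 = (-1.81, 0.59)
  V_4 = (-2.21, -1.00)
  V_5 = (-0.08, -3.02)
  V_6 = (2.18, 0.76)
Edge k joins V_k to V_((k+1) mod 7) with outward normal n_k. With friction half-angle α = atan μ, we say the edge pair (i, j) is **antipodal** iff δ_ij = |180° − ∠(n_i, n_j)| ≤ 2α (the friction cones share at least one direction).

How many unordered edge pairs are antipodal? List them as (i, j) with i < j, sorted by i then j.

count = 9; pairs: (0,3), (0,4), (1,4), (1,5), (2,5), (2,6), (3,5), (3,6), (4,6)

α = atan 0.65 = 33.02°;  2α = 66.05°
n_0 = (+0.7521, +0.6590)
n_1 = (-0.3742, +0.9274)
n_2 = (-0.8340, +0.5518)
n_3 = (-0.9698, +0.2440)
n_4 = (-0.6881, -0.7256)
n_5 = (+0.8583, -0.5132)
n_6 = (+0.9994, +0.0345)
  (0,1): δ = 109.25°  ·
  (0,2): δ = 74.71°  ·
  (0,3): δ = 55.35°  ✓
  (0,4): δ = 5.29°  ✓
  (0,5): δ = 107.90°  ·
  (0,6): δ = 140.75°  ·
  (1,2): δ = 145.46°  ·
  (1,3): δ = 126.10°  ·
  (1,4): δ = 65.46°  ✓
  (1,5): δ = 37.15°  ✓
  (1,6): δ = 70.00°  ·
  (2,3): δ = 160.63°  ·
  (2,4): δ = 99.99°  ·
  (2,5): δ = 2.61°  ✓
  (2,6): δ = 35.46°  ✓
  (3,4): δ = 119.36°  ·
  (3,5): δ = 16.75°  ✓
  (3,6): δ = 16.10°  ✓
  (4,5): δ = 77.39°  ·
  (4,6): δ = 44.54°  ✓
  (5,6): δ = 147.15°  ·
antipodal pairs: 9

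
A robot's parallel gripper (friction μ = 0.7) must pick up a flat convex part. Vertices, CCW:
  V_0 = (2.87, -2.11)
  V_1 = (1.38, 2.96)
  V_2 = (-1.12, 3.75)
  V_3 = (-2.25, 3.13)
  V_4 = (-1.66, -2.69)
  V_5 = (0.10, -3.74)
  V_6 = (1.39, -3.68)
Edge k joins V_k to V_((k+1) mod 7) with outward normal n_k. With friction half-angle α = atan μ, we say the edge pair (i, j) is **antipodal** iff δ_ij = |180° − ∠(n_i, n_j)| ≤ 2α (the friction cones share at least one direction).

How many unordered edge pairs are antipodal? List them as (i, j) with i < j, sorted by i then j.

α = atan 0.7 = 34.99°;  2α = 69.98°
n_0 = (+0.9594, +0.2820)
n_1 = (+0.3013, +0.9535)
n_2 = (-0.4810, +0.8767)
n_3 = (-0.9949, -0.1009)
n_4 = (-0.5123, -0.8588)
n_5 = (+0.0465, -0.9989)
n_6 = (+0.7277, -0.6859)
  (0,1): δ = 123.91°  ·
  (0,2): δ = 77.62°  ·
  (0,3): δ = 10.59°  ✓
  (0,4): δ = 42.80°  ✓
  (0,5): δ = 76.29°  ·
  (0,6): δ = 120.31°  ·
  (1,2): δ = 133.71°  ·
  (1,3): δ = 66.67°  ✓
  (1,4): δ = 13.28°  ✓
  (1,5): δ = 20.20°  ✓
  (1,6): δ = 64.23°  ✓
  (2,3): δ = 112.96°  ·
  (2,4): δ = 59.57°  ✓
  (2,5): δ = 26.09°  ✓
  (2,6): δ = 17.94°  ✓
  (3,4): δ = 126.61°  ·
  (3,5): δ = 93.13°  ·
  (3,6): δ = 49.10°  ✓
  (4,5): δ = 146.52°  ·
  (4,6): δ = 102.49°  ·
  (5,6): δ = 135.97°  ·
antipodal pairs: 10

count = 10; pairs: (0,3), (0,4), (1,3), (1,4), (1,5), (1,6), (2,4), (2,5), (2,6), (3,6)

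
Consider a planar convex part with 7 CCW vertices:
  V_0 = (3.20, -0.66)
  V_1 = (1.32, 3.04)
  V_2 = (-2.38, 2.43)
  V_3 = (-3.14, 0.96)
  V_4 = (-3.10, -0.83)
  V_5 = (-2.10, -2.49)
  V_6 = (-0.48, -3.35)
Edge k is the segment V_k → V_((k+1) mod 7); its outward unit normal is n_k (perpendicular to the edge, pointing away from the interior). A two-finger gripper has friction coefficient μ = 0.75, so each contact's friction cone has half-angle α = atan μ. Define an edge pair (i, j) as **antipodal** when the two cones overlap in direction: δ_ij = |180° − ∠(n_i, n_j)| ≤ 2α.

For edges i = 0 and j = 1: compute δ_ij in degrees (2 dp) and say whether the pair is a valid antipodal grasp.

α = atan 0.75 = 36.87°;  2α = 73.74°
edge 0: e_0 = (-1.88, +3.70);  n_0 = (+0.8915, +0.4530)
edge 1: e_1 = (-3.70, -0.61);  n_1 = (-0.1627, +0.9867)
∠(n_0, n_1) = 72.43°
δ = |180° − 72.43°| = 107.57°
107.57° > 2α = 73.74°  →  invalid

δ = 107.57°, invalid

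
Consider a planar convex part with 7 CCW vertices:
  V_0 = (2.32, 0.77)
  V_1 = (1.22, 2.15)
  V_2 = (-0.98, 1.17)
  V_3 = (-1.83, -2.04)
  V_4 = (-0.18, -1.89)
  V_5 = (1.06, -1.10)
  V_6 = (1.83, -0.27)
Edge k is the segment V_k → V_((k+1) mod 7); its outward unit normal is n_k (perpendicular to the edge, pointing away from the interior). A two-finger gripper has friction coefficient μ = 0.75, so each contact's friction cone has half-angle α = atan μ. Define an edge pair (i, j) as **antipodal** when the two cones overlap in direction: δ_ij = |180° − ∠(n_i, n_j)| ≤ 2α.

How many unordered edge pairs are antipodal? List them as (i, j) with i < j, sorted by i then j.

count = 10; pairs: (0,2), (0,3), (1,3), (1,4), (1,5), (1,6), (2,3), (2,4), (2,5), (2,6)

α = atan 0.75 = 36.87°;  2α = 73.74°
n_0 = (+0.7820, +0.6233)
n_1 = (-0.4069, +0.9135)
n_2 = (-0.9667, +0.2560)
n_3 = (+0.0905, -0.9959)
n_4 = (+0.5373, -0.8434)
n_5 = (+0.7331, -0.6801)
n_6 = (+0.9046, -0.4262)
  (0,1): δ = 104.55°  ·
  (0,2): δ = 53.39°  ✓
  (0,3): δ = 56.64°  ✓
  (0,4): δ = 83.94°  ·
  (0,5): δ = 98.59°  ·
  (0,6): δ = 116.21°  ·
  (1,2): δ = 128.84°  ·
  (1,3): δ = 18.82°  ✓
  (1,4): δ = 8.49°  ✓
  (1,5): δ = 23.14°  ✓
  (1,6): δ = 40.76°  ✓
  (2,3): δ = 69.97°  ✓
  (2,4): δ = 42.67°  ✓
  (2,5): δ = 28.02°  ✓
  (2,6): δ = 10.40°  ✓
  (3,4): δ = 152.69°  ·
  (3,5): δ = 138.05°  ·
  (3,6): δ = 120.42°  ·
  (4,5): δ = 165.35°  ·
  (4,6): δ = 147.73°  ·
  (5,6): δ = 162.38°  ·
antipodal pairs: 10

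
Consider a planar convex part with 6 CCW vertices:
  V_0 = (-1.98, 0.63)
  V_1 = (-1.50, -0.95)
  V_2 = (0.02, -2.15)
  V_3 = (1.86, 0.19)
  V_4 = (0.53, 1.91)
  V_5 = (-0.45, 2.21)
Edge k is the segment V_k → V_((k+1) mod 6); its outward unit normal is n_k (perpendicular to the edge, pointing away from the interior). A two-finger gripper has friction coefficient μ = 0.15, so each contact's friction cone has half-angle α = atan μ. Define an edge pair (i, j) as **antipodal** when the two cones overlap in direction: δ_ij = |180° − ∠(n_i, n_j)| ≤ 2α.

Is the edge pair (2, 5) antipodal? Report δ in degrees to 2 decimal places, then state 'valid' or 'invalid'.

δ = 5.90°, valid

α = atan 0.15 = 8.53°;  2α = 17.06°
edge 2: e_2 = (+1.84, +2.34);  n_2 = (+0.7861, -0.6181)
edge 5: e_5 = (-1.53, -1.58);  n_5 = (-0.7184, +0.6956)
∠(n_2, n_5) = 174.10°
δ = |180° − 174.10°| = 5.90°
5.90° ≤ 2α = 17.06°  →  valid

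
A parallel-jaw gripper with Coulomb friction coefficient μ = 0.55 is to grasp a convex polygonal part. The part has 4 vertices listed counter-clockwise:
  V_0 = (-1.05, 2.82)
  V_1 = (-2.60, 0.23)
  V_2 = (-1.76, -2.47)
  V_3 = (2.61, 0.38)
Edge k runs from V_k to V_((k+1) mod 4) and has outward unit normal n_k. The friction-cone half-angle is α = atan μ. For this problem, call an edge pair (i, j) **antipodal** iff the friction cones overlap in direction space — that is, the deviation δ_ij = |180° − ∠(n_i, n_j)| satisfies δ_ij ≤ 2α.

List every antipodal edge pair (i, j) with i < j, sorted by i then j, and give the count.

α = atan 0.55 = 28.81°;  2α = 57.62°
n_0 = (-0.8581, +0.5135)
n_1 = (-0.9549, -0.2971)
n_2 = (+0.5463, -0.8376)
n_3 = (+0.5547, +0.8321)
  (0,1): δ = 131.82°  ·
  (0,2): δ = 25.99°  ✓
  (0,3): δ = 87.21°  ·
  (1,2): δ = 74.17°  ·
  (1,3): δ = 39.03°  ✓
  (2,3): δ = 66.80°  ·
antipodal pairs: 2

count = 2; pairs: (0,2), (1,3)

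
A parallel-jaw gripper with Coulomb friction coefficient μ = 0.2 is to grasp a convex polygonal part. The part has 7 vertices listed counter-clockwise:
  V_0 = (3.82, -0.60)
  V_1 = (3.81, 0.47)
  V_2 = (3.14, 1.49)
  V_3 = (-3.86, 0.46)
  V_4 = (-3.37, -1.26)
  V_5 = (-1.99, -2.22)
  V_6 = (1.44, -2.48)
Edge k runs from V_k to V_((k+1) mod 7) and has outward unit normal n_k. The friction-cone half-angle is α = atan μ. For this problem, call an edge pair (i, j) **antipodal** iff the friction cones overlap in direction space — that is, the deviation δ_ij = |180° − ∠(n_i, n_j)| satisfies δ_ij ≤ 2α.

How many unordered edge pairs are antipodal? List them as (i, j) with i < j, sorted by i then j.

α = atan 0.2 = 11.31°;  2α = 22.62°
n_0 = (+1.0000, +0.0093)
n_1 = (+0.8358, +0.5490)
n_2 = (-0.1456, +0.9893)
n_3 = (-0.9617, -0.2740)
n_4 = (-0.5711, -0.8209)
n_5 = (-0.0756, -0.9971)
n_6 = (+0.6199, -0.7847)
  (0,1): δ = 147.24°  ·
  (0,2): δ = 82.16°  ·
  (0,3): δ = 15.37°  ✓
  (0,4): δ = 54.64°  ·
  (0,5): δ = 85.13°  ·
  (0,6): δ = 127.77°  ·
  (1,2): δ = 114.93°  ·
  (1,3): δ = 17.40°  ✓
  (1,4): δ = 21.88°  ✓
  (1,5): δ = 52.37°  ·
  (1,6): δ = 95.01°  ·
  (2,3): δ = 82.47°  ·
  (2,4): δ = 43.20°  ·
  (2,5): δ = 12.71°  ✓
  (2,6): δ = 29.94°  ·
  (3,4): δ = 140.73°  ·
  (3,5): δ = 110.24°  ·
  (3,6): δ = 67.60°  ·
  (4,5): δ = 149.51°  ·
  (4,6): δ = 106.87°  ·
  (5,6): δ = 137.36°  ·
antipodal pairs: 4

count = 4; pairs: (0,3), (1,3), (1,4), (2,5)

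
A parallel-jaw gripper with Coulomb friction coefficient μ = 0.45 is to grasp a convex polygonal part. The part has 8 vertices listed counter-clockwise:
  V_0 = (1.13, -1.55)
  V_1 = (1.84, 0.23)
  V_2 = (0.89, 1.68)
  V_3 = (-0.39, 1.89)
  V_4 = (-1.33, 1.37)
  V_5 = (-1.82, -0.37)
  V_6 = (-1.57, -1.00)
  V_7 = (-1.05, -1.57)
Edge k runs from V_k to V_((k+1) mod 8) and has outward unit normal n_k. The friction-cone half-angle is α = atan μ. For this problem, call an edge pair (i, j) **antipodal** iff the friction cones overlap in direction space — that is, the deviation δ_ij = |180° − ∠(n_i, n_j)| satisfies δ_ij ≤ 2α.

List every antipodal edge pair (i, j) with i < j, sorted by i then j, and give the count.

α = atan 0.45 = 24.23°;  2α = 48.46°
n_0 = (+0.9288, -0.3705)
n_1 = (+0.8365, +0.5480)
n_2 = (+0.1619, +0.9868)
n_3 = (-0.4841, +0.8750)
n_4 = (-0.9626, +0.2711)
n_5 = (-0.9295, -0.3688)
n_6 = (-0.7388, -0.6740)
n_7 = (+0.0092, -1.0000)
  (0,1): δ = 125.02°  ·
  (0,2): δ = 77.57°  ·
  (0,3): δ = 39.30°  ✓
  (0,4): δ = 6.02°  ✓
  (0,5): δ = 43.39°  ✓
  (0,6): δ = 64.12°  ·
  (0,7): δ = 112.27°  ·
  (1,2): δ = 132.55°  ·
  (1,3): δ = 94.28°  ·
  (1,4): δ = 48.96°  ·
  (1,5): δ = 11.59°  ✓
  (1,6): δ = 9.14°  ✓
  (1,7): δ = 57.29°  ·
  (2,3): δ = 141.73°  ·
  (2,4): δ = 96.41°  ·
  (2,5): δ = 59.04°  ·
  (2,6): δ = 38.31°  ✓
  (2,7): δ = 9.84°  ✓
  (3,4): δ = 134.68°  ·
  (3,5): δ = 97.31°  ·
  (3,6): δ = 76.58°  ·
  (3,7): δ = 28.43°  ✓
  (4,5): δ = 142.63°  ·
  (4,6): δ = 121.90°  ·
  (4,7): δ = 73.75°  ·
  (5,6): δ = 159.27°  ·
  (5,7): δ = 111.12°  ·
  (6,7): δ = 131.85°  ·
antipodal pairs: 8

count = 8; pairs: (0,3), (0,4), (0,5), (1,5), (1,6), (2,6), (2,7), (3,7)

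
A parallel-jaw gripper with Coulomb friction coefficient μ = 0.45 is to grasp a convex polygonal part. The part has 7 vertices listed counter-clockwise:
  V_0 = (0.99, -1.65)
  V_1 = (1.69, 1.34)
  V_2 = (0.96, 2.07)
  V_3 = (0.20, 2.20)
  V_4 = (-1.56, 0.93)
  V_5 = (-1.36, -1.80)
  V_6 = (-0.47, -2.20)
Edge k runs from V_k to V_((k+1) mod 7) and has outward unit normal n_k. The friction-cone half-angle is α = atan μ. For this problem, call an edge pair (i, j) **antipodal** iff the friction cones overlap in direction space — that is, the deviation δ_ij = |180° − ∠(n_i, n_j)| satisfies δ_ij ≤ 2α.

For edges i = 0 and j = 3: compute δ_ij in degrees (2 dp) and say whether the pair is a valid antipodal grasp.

δ = 41.01°, valid

α = atan 0.45 = 24.23°;  2α = 48.46°
edge 0: e_0 = (+0.70, +2.99);  n_0 = (+0.9737, -0.2280)
edge 3: e_3 = (-1.76, -1.27);  n_3 = (-0.5852, +0.8109)
∠(n_0, n_3) = 138.99°
δ = |180° − 138.99°| = 41.01°
41.01° ≤ 2α = 48.46°  →  valid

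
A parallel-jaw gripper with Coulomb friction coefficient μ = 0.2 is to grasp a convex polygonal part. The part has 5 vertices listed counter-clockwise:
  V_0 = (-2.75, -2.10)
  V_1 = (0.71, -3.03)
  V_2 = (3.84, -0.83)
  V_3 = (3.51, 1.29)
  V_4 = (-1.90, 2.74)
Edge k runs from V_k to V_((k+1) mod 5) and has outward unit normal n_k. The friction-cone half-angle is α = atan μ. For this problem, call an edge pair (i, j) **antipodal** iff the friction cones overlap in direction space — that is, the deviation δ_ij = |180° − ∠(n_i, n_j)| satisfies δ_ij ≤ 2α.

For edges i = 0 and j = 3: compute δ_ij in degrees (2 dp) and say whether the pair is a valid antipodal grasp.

δ = 0.04°, valid

α = atan 0.2 = 11.31°;  2α = 22.62°
edge 0: e_0 = (+3.46, -0.93);  n_0 = (-0.2596, -0.9657)
edge 3: e_3 = (-5.41, +1.45);  n_3 = (+0.2589, +0.9659)
∠(n_0, n_3) = 179.96°
δ = |180° − 179.96°| = 0.04°
0.04° ≤ 2α = 22.62°  →  valid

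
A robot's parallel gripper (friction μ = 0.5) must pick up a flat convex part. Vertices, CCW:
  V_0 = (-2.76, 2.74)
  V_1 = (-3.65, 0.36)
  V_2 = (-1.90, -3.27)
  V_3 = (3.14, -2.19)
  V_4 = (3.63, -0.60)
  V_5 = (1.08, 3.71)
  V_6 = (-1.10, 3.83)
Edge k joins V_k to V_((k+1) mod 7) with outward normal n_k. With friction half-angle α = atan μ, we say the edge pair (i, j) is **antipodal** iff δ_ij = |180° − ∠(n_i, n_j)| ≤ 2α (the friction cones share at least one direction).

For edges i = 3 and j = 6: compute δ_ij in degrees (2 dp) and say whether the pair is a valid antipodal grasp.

δ = 39.58°, valid

α = atan 0.5 = 26.57°;  2α = 53.13°
edge 3: e_3 = (+0.49, +1.59);  n_3 = (+0.9556, -0.2945)
edge 6: e_6 = (-1.66, -1.09);  n_6 = (-0.5489, +0.8359)
∠(n_3, n_6) = 140.42°
δ = |180° − 140.42°| = 39.58°
39.58° ≤ 2α = 53.13°  →  valid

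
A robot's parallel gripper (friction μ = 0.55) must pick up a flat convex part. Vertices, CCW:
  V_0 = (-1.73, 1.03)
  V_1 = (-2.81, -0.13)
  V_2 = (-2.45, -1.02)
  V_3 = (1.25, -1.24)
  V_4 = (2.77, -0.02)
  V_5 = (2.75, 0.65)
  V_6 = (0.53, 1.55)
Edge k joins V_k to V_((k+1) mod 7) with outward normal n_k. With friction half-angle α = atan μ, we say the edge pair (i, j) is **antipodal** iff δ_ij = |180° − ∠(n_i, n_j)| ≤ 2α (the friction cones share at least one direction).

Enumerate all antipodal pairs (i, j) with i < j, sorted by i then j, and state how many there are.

α = atan 0.55 = 28.81°;  2α = 57.62°
n_0 = (-0.7319, +0.6814)
n_1 = (-0.9270, -0.3750)
n_2 = (-0.0594, -0.9982)
n_3 = (+0.6259, -0.7799)
n_4 = (+0.9996, +0.0298)
n_5 = (+0.3757, +0.9267)
n_6 = (-0.2242, +0.9745)
  (0,1): δ = 115.02°  ·
  (0,2): δ = 50.45°  ✓
  (0,3): δ = 8.29°  ✓
  (0,4): δ = 44.66°  ✓
  (0,5): δ = 110.89°  ·
  (0,6): δ = 145.91°  ·
  (1,2): δ = 115.43°  ·
  (1,3): δ = 73.27°  ·
  (1,4): δ = 20.31°  ✓
  (1,5): δ = 45.91°  ✓
  (1,6): δ = 80.93°  ·
  (2,3): δ = 137.85°  ·
  (2,4): δ = 84.89°  ·
  (2,5): δ = 18.67°  ✓
  (2,6): δ = 16.36°  ✓
  (3,4): δ = 127.04°  ·
  (3,5): δ = 60.82°  ·
  (3,6): δ = 25.79°  ✓
  (4,5): δ = 113.78°  ·
  (4,6): δ = 78.75°  ·
  (5,6): δ = 144.97°  ·
antipodal pairs: 8

count = 8; pairs: (0,2), (0,3), (0,4), (1,4), (1,5), (2,5), (2,6), (3,6)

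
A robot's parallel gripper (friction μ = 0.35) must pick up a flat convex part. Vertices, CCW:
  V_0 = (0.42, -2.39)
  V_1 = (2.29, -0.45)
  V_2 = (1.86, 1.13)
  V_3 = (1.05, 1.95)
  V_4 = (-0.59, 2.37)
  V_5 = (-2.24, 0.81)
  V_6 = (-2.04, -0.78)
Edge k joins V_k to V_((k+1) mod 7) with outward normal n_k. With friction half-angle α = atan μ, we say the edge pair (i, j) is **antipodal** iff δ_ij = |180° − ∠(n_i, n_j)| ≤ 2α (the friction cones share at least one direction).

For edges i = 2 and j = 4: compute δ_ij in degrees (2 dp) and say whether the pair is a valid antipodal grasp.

δ = 91.25°, invalid

α = atan 0.35 = 19.29°;  2α = 38.58°
edge 2: e_2 = (-0.81, +0.82);  n_2 = (+0.7114, +0.7028)
edge 4: e_4 = (-1.65, -1.56);  n_4 = (-0.6870, +0.7266)
∠(n_2, n_4) = 88.75°
δ = |180° − 88.75°| = 91.25°
91.25° > 2α = 38.58°  →  invalid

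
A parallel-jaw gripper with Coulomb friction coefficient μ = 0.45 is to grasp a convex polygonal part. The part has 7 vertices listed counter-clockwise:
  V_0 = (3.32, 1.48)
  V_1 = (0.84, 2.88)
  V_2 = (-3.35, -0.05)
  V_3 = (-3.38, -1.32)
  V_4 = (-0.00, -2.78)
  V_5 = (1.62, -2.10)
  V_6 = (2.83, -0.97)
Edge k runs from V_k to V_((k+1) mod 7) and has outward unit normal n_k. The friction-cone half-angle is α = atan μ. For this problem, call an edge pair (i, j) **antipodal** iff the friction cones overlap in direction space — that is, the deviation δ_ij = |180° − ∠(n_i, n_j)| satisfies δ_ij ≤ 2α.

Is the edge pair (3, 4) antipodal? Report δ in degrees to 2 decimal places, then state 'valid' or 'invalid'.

α = atan 0.45 = 24.23°;  2α = 48.46°
edge 3: e_3 = (+3.38, -1.46);  n_3 = (-0.3965, -0.9180)
edge 4: e_4 = (+1.62, +0.68);  n_4 = (+0.3870, -0.9221)
∠(n_3, n_4) = 46.13°
δ = |180° − 46.13°| = 133.87°
133.87° > 2α = 48.46°  →  invalid

δ = 133.87°, invalid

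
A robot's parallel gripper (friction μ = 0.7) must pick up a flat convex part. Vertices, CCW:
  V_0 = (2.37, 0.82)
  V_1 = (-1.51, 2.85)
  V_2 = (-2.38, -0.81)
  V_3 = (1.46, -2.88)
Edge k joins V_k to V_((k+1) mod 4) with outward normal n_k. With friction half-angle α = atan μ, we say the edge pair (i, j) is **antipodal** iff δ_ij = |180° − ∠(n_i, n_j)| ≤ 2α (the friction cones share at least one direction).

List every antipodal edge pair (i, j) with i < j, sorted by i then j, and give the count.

count = 2; pairs: (0,2), (1,3)

α = atan 0.7 = 34.99°;  2α = 69.98°
n_0 = (+0.4636, +0.8861)
n_1 = (-0.9729, +0.2313)
n_2 = (-0.4745, -0.8803)
n_3 = (+0.9711, -0.2388)
  (0,1): δ = 75.75°  ·
  (0,2): δ = 0.71°  ✓
  (0,3): δ = 103.80°  ·
  (1,2): δ = 104.96°  ·
  (1,3): δ = 0.45°  ✓
  (2,3): δ = 75.49°  ·
antipodal pairs: 2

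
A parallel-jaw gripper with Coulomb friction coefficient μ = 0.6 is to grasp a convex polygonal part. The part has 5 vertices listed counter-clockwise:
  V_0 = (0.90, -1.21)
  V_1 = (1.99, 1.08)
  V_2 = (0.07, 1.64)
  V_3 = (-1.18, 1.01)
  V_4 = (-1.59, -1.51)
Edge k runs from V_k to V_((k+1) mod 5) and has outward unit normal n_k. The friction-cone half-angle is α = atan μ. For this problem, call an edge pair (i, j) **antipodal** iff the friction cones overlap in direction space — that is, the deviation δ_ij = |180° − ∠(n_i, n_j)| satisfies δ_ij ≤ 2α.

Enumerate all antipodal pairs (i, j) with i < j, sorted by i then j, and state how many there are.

α = atan 0.6 = 30.96°;  2α = 61.93°
n_0 = (+0.9029, -0.4298)
n_1 = (+0.2800, +0.9600)
n_2 = (-0.4501, +0.8930)
n_3 = (-0.9870, +0.1606)
n_4 = (+0.1196, -0.9928)
  (0,1): δ = 80.81°  ·
  (0,2): δ = 37.80°  ✓
  (0,3): δ = 16.21°  ✓
  (0,4): δ = 122.32°  ·
  (1,2): δ = 136.99°  ·
  (1,3): δ = 82.98°  ·
  (1,4): δ = 23.13°  ✓
  (2,3): δ = 125.99°  ·
  (2,4): δ = 19.88°  ✓
  (3,4): δ = 73.89°  ·
antipodal pairs: 4

count = 4; pairs: (0,2), (0,3), (1,4), (2,4)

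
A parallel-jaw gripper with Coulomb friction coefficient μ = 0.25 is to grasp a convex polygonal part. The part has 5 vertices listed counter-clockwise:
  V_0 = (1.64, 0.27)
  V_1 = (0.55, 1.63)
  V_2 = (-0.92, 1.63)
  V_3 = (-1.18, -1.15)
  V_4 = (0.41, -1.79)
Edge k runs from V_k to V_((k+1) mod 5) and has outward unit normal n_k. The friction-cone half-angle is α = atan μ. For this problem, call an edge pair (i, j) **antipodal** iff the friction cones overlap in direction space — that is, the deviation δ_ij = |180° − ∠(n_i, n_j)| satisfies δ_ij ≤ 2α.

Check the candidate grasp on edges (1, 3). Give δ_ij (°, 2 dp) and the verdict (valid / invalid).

δ = 21.93°, valid

α = atan 0.25 = 14.04°;  2α = 28.07°
edge 1: e_1 = (-1.47, +0.00);  n_1 = (+0.0000, +1.0000)
edge 3: e_3 = (+1.59, -0.64);  n_3 = (-0.3734, -0.9277)
∠(n_1, n_3) = 158.07°
δ = |180° − 158.07°| = 21.93°
21.93° ≤ 2α = 28.07°  →  valid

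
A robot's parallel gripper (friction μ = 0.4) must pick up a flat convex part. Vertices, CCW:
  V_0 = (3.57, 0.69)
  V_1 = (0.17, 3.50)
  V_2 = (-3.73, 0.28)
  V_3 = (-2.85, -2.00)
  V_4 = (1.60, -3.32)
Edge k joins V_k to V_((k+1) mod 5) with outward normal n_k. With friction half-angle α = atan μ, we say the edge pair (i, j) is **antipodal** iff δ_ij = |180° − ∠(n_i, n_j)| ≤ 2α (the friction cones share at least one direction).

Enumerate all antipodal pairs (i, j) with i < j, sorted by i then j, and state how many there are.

count = 3; pairs: (0,2), (0,3), (1,4)

α = atan 0.4 = 21.80°;  2α = 43.60°
n_0 = (+0.6371, +0.7708)
n_1 = (-0.6367, +0.7711)
n_2 = (-0.9329, -0.3601)
n_3 = (-0.2844, -0.9587)
n_4 = (+0.8975, -0.4409)
  (0,1): δ = 100.88°  ·
  (0,2): δ = 29.32°  ✓
  (0,3): δ = 23.05°  ✓
  (0,4): δ = 103.41°  ·
  (1,2): δ = 108.44°  ·
  (1,3): δ = 56.07°  ·
  (1,4): δ = 24.29°  ✓
  (2,3): δ = 127.63°  ·
  (2,4): δ = 47.27°  ·
  (3,4): δ = 99.64°  ·
antipodal pairs: 3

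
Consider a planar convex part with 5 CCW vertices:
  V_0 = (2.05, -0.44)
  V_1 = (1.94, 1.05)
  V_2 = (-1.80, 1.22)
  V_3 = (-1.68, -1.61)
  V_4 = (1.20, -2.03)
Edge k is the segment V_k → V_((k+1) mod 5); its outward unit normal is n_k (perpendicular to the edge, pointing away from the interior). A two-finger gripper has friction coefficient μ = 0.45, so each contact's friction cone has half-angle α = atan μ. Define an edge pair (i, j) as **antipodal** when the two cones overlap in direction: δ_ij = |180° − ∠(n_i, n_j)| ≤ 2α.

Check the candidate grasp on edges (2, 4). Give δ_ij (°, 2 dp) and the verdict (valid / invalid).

α = atan 0.45 = 24.23°;  2α = 48.46°
edge 2: e_2 = (+0.12, -2.83);  n_2 = (-0.9991, -0.0424)
edge 4: e_4 = (+0.85, +1.59);  n_4 = (+0.8819, -0.4715)
∠(n_2, n_4) = 149.44°
δ = |180° − 149.44°| = 30.56°
30.56° ≤ 2α = 48.46°  →  valid

δ = 30.56°, valid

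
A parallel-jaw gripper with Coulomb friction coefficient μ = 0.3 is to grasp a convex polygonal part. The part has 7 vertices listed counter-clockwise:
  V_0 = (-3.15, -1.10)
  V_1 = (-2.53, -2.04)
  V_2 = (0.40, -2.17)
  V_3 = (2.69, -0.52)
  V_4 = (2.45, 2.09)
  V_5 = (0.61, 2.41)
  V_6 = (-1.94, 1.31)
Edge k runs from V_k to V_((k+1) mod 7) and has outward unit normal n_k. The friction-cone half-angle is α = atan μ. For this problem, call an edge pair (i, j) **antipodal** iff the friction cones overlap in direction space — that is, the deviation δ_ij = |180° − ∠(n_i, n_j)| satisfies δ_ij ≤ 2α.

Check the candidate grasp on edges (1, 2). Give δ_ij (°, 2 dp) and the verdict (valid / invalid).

δ = 141.69°, invalid

α = atan 0.3 = 16.70°;  2α = 33.40°
edge 1: e_1 = (+2.93, -0.13);  n_1 = (-0.0443, -0.9990)
edge 2: e_2 = (+2.29, +1.65);  n_2 = (+0.5846, -0.8113)
∠(n_1, n_2) = 38.31°
δ = |180° − 38.31°| = 141.69°
141.69° > 2α = 33.40°  →  invalid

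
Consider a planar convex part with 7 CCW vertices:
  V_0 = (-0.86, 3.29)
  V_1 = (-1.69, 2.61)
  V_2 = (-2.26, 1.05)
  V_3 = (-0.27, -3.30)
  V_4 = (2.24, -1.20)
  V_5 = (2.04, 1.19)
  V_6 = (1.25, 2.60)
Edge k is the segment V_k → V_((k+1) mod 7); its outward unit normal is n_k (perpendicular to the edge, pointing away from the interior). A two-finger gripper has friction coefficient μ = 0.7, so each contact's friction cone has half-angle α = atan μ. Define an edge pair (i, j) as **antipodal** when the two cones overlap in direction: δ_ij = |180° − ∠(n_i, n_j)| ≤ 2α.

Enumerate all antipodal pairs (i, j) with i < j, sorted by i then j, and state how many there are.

count = 9; pairs: (0,3), (0,4), (1,3), (1,4), (1,5), (2,4), (2,5), (2,6), (3,6)

α = atan 0.7 = 34.99°;  2α = 69.98°
n_0 = (-0.6337, +0.7735)
n_1 = (-0.9393, +0.3432)
n_2 = (-0.9094, -0.4160)
n_3 = (+0.6417, -0.7670)
n_4 = (+0.9965, +0.0834)
n_5 = (+0.8724, +0.4888)
n_6 = (+0.3108, +0.9505)
  (0,1): δ = 149.40°  ·
  (0,2): δ = 104.74°  ·
  (0,3): δ = 0.59°  ✓
  (0,4): δ = 55.46°  ✓
  (0,5): δ = 79.93°  ·
  (0,6): δ = 122.56°  ·
  (1,2): δ = 135.35°  ·
  (1,3): δ = 30.01°  ✓
  (1,4): δ = 24.86°  ✓
  (1,5): δ = 49.33°  ✓
  (1,6): δ = 91.96°  ·
  (2,3): δ = 74.67°  ·
  (2,4): δ = 19.80°  ✓
  (2,5): δ = 4.68°  ✓
  (2,6): δ = 47.31°  ✓
  (3,4): δ = 125.13°  ·
  (3,5): δ = 100.66°  ·
  (3,6): δ = 58.03°  ✓
  (4,5): δ = 155.52°  ·
  (4,6): δ = 112.89°  ·
  (5,6): δ = 137.37°  ·
antipodal pairs: 9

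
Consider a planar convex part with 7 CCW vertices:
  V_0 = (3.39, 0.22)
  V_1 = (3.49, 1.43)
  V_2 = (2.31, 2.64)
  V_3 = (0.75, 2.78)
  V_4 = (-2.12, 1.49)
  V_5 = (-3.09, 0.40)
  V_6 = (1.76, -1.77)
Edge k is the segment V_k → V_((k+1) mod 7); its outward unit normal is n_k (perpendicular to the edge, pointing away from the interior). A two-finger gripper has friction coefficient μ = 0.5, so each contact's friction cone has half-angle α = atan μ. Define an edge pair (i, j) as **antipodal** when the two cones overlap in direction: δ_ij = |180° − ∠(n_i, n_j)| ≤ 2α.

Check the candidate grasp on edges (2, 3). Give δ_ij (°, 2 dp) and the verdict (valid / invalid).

δ = 150.67°, invalid

α = atan 0.5 = 26.57°;  2α = 53.13°
edge 2: e_2 = (-1.56, +0.14);  n_2 = (+0.0894, +0.9960)
edge 3: e_3 = (-2.87, -1.29);  n_3 = (-0.4100, +0.9121)
∠(n_2, n_3) = 29.33°
δ = |180° − 29.33°| = 150.67°
150.67° > 2α = 53.13°  →  invalid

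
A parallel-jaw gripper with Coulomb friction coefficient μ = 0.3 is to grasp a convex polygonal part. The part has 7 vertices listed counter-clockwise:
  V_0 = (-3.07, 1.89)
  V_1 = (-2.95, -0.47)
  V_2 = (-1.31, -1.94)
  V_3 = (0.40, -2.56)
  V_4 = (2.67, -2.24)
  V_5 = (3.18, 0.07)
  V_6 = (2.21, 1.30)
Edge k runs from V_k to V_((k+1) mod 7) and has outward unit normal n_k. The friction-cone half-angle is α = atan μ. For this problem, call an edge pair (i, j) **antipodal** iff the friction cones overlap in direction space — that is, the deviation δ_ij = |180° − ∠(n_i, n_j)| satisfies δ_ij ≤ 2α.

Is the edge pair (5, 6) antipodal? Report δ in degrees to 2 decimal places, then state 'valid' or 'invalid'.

α = atan 0.3 = 16.70°;  2α = 33.40°
edge 5: e_5 = (-0.97, +1.23);  n_5 = (+0.7852, +0.6192)
edge 6: e_6 = (-5.28, +0.59);  n_6 = (+0.1111, +0.9938)
∠(n_5, n_6) = 45.36°
δ = |180° − 45.36°| = 134.64°
134.64° > 2α = 33.40°  →  invalid

δ = 134.64°, invalid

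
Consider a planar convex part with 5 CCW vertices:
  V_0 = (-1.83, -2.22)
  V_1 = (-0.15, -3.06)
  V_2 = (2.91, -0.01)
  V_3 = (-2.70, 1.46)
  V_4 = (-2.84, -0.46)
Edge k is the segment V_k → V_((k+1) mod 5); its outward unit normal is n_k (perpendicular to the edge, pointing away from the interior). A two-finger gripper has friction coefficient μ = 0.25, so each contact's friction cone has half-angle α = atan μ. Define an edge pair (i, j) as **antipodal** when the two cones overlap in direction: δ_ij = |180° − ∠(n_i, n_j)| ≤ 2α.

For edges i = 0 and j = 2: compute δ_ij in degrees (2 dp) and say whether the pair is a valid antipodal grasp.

α = atan 0.25 = 14.04°;  2α = 28.07°
edge 0: e_0 = (+1.68, -0.84);  n_0 = (-0.4472, -0.8944)
edge 2: e_2 = (-5.61, +1.47);  n_2 = (+0.2535, +0.9673)
∠(n_0, n_2) = 168.12°
δ = |180° − 168.12°| = 11.88°
11.88° ≤ 2α = 28.07°  →  valid

δ = 11.88°, valid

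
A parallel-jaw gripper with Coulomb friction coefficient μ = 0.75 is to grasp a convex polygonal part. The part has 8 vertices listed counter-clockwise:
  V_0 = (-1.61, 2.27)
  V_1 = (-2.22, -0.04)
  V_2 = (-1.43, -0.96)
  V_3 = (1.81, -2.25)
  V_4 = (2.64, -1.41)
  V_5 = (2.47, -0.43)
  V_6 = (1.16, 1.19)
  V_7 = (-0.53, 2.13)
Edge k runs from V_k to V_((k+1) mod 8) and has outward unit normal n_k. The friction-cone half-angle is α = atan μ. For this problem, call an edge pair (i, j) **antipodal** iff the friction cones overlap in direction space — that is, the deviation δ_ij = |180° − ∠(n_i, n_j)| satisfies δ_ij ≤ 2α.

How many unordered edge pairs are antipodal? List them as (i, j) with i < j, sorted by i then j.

α = atan 0.75 = 36.87°;  2α = 73.74°
n_0 = (-0.9669, +0.2553)
n_1 = (-0.7587, -0.6515)
n_2 = (-0.3699, -0.9291)
n_3 = (+0.7113, -0.7029)
n_4 = (+0.9853, +0.1709)
n_5 = (+0.7776, +0.6288)
n_6 = (+0.4861, +0.8739)
n_7 = (+0.1286, +0.9917)
  (0,1): δ = 124.56°  ·
  (0,2): δ = 96.92°  ·
  (0,3): δ = 29.86°  ✓
  (0,4): δ = 24.63°  ✓
  (0,5): δ = 53.75°  ✓
  (0,6): δ = 75.71°  ·
  (0,7): δ = 97.41°  ·
  (1,2): δ = 152.36°  ·
  (1,3): δ = 85.31°  ·
  (1,4): δ = 30.81°  ✓
  (1,5): δ = 1.69°  ✓
  (1,6): δ = 20.26°  ✓
  (1,7): δ = 41.96°  ✓
  (2,3): δ = 112.95°  ·
  (2,4): δ = 58.45°  ✓
  (2,5): δ = 29.33°  ✓
  (2,6): δ = 7.37°  ✓
  (2,7): δ = 14.32°  ✓
  (3,4): δ = 125.50°  ·
  (3,5): δ = 96.38°  ·
  (3,6): δ = 74.43°  ·
  (3,7): δ = 52.73°  ✓
  (4,5): δ = 150.88°  ·
  (4,6): δ = 128.92°  ·
  (4,7): δ = 107.23°  ·
  (5,6): δ = 158.04°  ·
  (5,7): δ = 136.35°  ·
  (6,7): δ = 158.30°  ·
antipodal pairs: 12

count = 12; pairs: (0,3), (0,4), (0,5), (1,4), (1,5), (1,6), (1,7), (2,4), (2,5), (2,6), (2,7), (3,7)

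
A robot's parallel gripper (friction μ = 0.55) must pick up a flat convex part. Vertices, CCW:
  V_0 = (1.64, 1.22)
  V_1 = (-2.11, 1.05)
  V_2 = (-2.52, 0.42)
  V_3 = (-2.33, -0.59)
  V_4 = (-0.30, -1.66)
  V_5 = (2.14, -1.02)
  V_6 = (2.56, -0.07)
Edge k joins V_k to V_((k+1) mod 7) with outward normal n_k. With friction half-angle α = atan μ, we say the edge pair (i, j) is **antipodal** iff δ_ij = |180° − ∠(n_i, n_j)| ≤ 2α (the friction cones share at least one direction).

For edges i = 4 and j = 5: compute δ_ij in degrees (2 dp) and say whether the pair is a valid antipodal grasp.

α = atan 0.55 = 28.81°;  2α = 57.62°
edge 4: e_4 = (+2.44, +0.64);  n_4 = (+0.2537, -0.9673)
edge 5: e_5 = (+0.42, +0.95);  n_5 = (+0.9146, -0.4044)
∠(n_4, n_5) = 51.45°
δ = |180° − 51.45°| = 128.55°
128.55° > 2α = 57.62°  →  invalid

δ = 128.55°, invalid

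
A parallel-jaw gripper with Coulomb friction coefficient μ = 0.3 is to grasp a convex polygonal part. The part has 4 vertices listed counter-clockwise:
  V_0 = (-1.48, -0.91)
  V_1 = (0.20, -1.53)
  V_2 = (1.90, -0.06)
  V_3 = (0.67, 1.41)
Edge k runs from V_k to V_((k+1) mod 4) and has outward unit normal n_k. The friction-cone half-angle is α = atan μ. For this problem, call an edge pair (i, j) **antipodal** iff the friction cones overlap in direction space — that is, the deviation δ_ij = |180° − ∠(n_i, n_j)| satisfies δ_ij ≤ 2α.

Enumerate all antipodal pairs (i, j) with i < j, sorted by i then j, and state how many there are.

count = 2; pairs: (0,2), (1,3)

α = atan 0.3 = 16.70°;  2α = 33.40°
n_0 = (-0.3462, -0.9382)
n_1 = (+0.6541, -0.7564)
n_2 = (+0.7669, +0.6417)
n_3 = (-0.7335, +0.6797)
  (0,1): δ = 118.89°  ·
  (0,2): δ = 29.82°  ✓
  (0,3): δ = 67.43°  ·
  (1,2): δ = 90.93°  ·
  (1,3): δ = 6.33°  ✓
  (2,3): δ = 82.74°  ·
antipodal pairs: 2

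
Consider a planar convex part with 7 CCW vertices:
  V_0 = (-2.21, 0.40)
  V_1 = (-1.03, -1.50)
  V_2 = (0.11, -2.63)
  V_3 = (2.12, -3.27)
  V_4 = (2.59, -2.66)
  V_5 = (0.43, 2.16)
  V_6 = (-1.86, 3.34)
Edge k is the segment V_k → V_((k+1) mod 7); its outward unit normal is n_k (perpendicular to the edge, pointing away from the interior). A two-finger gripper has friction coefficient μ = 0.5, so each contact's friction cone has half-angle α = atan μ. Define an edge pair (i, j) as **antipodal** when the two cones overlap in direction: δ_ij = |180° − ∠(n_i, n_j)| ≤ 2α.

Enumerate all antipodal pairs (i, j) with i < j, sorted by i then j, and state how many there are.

α = atan 0.5 = 26.57°;  2α = 53.13°
n_0 = (-0.8495, -0.5276)
n_1 = (-0.7040, -0.7102)
n_2 = (-0.3034, -0.9529)
n_3 = (+0.7921, -0.6103)
n_4 = (+0.9126, +0.4089)
n_5 = (+0.4580, +0.8889)
n_6 = (-0.9930, +0.1182)
  (0,1): δ = 166.59°  ·
  (0,2): δ = 139.50°  ·
  (0,3): δ = 69.46°  ·
  (0,4): δ = 7.70°  ✓
  (0,5): δ = 30.90°  ✓
  (0,6): δ = 141.37°  ·
  (1,2): δ = 152.91°  ·
  (1,3): δ = 82.87°  ·
  (1,4): δ = 21.11°  ✓
  (1,5): δ = 17.49°  ✓
  (1,6): δ = 127.96°  ·
  (2,3): δ = 109.95°  ·
  (2,4): δ = 48.20°  ✓
  (2,5): δ = 9.60°  ✓
  (2,6): δ = 100.87°  ·
  (3,4): δ = 118.25°  ·
  (3,5): δ = 79.65°  ·
  (3,6): δ = 30.82°  ✓
  (4,5): δ = 141.40°  ·
  (4,6): δ = 30.93°  ✓
  (5,6): δ = 69.53°  ·
antipodal pairs: 8

count = 8; pairs: (0,4), (0,5), (1,4), (1,5), (2,4), (2,5), (3,6), (4,6)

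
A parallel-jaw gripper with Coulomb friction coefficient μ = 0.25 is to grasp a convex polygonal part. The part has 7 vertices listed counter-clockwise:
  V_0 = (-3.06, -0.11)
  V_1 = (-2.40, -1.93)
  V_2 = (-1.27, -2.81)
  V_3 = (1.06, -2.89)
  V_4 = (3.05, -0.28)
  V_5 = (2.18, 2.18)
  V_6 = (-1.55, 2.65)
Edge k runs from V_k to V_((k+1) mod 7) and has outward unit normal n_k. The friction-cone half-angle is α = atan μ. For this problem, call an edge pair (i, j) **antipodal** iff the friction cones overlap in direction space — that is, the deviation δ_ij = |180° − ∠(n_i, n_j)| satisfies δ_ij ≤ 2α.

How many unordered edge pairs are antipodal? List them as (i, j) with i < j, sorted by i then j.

α = atan 0.25 = 14.04°;  2α = 28.07°
n_0 = (-0.9401, -0.3409)
n_1 = (-0.6144, -0.7890)
n_2 = (-0.0343, -0.9994)
n_3 = (+0.7952, -0.6063)
n_4 = (+0.9428, +0.3334)
n_5 = (+0.1250, +0.9922)
n_6 = (-0.8773, +0.4800)
  (0,1): δ = 147.84°  ·
  (0,2): δ = 111.90°  ·
  (0,3): δ = 57.26°  ·
  (0,4): δ = 0.46°  ✓
  (0,5): δ = 62.89°  ·
  (0,6): δ = 131.38°  ·
  (1,2): δ = 144.06°  ·
  (1,3): δ = 89.41°  ·
  (1,4): δ = 32.61°  ·
  (1,5): δ = 30.73°  ·
  (1,6): δ = 99.23°  ·
  (2,3): δ = 125.36°  ·
  (2,4): δ = 68.56°  ·
  (2,5): δ = 5.22°  ✓
  (2,6): δ = 63.28°  ·
  (3,4): δ = 123.20°  ·
  (3,5): δ = 59.86°  ·
  (3,6): δ = 8.64°  ✓
  (4,5): δ = 116.66°  ·
  (4,6): δ = 48.16°  ·
  (5,6): δ = 111.50°  ·
antipodal pairs: 3

count = 3; pairs: (0,4), (2,5), (3,6)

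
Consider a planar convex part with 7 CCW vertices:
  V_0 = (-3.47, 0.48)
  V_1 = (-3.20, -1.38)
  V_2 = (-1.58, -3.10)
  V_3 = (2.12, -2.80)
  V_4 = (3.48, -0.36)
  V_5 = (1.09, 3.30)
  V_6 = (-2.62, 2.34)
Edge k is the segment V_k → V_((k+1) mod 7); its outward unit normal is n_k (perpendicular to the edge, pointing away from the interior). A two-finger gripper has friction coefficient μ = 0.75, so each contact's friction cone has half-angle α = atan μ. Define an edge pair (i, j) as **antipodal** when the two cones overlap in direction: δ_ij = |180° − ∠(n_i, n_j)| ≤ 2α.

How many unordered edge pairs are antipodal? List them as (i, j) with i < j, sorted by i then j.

α = atan 0.75 = 36.87°;  2α = 73.74°
n_0 = (-0.9896, -0.1437)
n_1 = (-0.7280, -0.6856)
n_2 = (+0.0808, -0.9967)
n_3 = (+0.8735, -0.4869)
n_4 = (+0.8373, +0.5468)
n_5 = (-0.2505, +0.9681)
n_6 = (-0.9095, +0.4156)
  (0,1): δ = 144.97°  ·
  (0,2): δ = 93.62°  ·
  (0,3): δ = 37.39°  ✓
  (0,4): δ = 24.89°  ✓
  (0,5): δ = 96.25°  ·
  (0,6): δ = 147.18°  ·
  (1,2): δ = 128.65°  ·
  (1,3): δ = 72.42°  ✓
  (1,4): δ = 10.14°  ✓
  (1,5): δ = 61.22°  ✓
  (1,6): δ = 112.16°  ·
  (2,3): δ = 123.77°  ·
  (2,4): δ = 61.49°  ✓
  (2,5): δ = 9.87°  ✓
  (2,6): δ = 60.80°  ✓
  (3,4): δ = 117.72°  ·
  (3,5): δ = 46.36°  ✓
  (3,6): δ = 4.57°  ✓
  (4,5): δ = 108.64°  ·
  (4,6): δ = 57.70°  ✓
  (5,6): δ = 129.07°  ·
antipodal pairs: 11

count = 11; pairs: (0,3), (0,4), (1,3), (1,4), (1,5), (2,4), (2,5), (2,6), (3,5), (3,6), (4,6)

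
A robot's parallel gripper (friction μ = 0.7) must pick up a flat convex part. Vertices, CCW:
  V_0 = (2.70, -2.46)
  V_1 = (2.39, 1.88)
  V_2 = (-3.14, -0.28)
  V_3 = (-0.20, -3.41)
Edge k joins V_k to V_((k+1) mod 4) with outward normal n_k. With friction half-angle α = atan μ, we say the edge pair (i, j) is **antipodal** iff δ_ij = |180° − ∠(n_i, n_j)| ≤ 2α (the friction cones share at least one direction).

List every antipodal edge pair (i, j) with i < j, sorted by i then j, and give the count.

count = 3; pairs: (0,2), (1,2), (1,3)

α = atan 0.7 = 34.99°;  2α = 69.98°
n_0 = (+0.9975, +0.0712)
n_1 = (-0.3638, +0.9315)
n_2 = (-0.7289, -0.6846)
n_3 = (+0.3113, -0.9503)
  (0,1): δ = 72.75°  ·
  (0,2): δ = 39.12°  ✓
  (0,3): δ = 104.05°  ·
  (1,2): δ = 68.13°  ✓
  (1,3): δ = 3.20°  ✓
  (2,3): δ = 115.07°  ·
antipodal pairs: 3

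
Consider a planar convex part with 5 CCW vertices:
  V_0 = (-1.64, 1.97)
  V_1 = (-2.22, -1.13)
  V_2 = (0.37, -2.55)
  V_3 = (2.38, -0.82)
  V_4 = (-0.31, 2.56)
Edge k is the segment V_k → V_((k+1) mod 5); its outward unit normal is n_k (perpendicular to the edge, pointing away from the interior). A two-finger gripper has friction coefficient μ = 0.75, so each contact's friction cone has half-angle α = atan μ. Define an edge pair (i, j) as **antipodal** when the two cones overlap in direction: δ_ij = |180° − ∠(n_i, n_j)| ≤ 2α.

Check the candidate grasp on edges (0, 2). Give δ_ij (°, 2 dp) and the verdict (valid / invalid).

α = atan 0.75 = 36.87°;  2α = 73.74°
edge 0: e_0 = (-0.58, -3.10);  n_0 = (-0.9829, +0.1839)
edge 2: e_2 = (+2.01, +1.73);  n_2 = (+0.6523, -0.7579)
∠(n_0, n_2) = 141.32°
δ = |180° − 141.32°| = 38.68°
38.68° ≤ 2α = 73.74°  →  valid

δ = 38.68°, valid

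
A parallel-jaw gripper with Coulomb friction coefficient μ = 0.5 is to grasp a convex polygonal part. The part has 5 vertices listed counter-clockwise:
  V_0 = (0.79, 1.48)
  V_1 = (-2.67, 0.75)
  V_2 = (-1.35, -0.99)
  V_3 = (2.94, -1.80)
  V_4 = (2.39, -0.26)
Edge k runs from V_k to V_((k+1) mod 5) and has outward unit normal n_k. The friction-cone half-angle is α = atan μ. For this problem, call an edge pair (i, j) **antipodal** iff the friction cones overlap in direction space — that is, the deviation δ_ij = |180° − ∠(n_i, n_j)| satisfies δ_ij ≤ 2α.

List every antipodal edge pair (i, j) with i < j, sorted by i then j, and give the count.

count = 4; pairs: (0,2), (1,3), (1,4), (2,4)

α = atan 0.5 = 26.57°;  2α = 53.13°
n_0 = (-0.2064, +0.9785)
n_1 = (-0.7967, -0.6044)
n_2 = (-0.1855, -0.9826)
n_3 = (+0.9417, +0.3363)
n_4 = (+0.7361, +0.6769)
  (0,1): δ = 64.73°  ·
  (0,2): δ = 22.61°  ✓
  (0,3): δ = 97.74°  ·
  (0,4): δ = 120.69°  ·
  (1,2): δ = 137.88°  ·
  (1,3): δ = 17.53°  ✓
  (1,4): δ = 5.42°  ✓
  (2,3): δ = 59.65°  ·
  (2,4): δ = 36.71°  ✓
  (3,4): δ = 157.05°  ·
antipodal pairs: 4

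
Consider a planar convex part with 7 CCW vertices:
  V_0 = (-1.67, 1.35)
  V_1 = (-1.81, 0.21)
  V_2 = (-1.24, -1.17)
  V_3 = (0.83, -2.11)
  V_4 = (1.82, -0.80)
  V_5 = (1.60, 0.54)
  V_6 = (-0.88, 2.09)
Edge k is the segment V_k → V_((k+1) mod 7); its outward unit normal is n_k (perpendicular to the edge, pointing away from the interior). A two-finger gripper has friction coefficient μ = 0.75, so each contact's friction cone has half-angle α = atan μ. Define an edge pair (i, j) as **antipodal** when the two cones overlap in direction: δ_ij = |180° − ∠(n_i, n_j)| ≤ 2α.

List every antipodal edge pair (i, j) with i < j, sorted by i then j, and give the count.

α = atan 0.75 = 36.87°;  2α = 73.74°
n_0 = (-0.9925, +0.1219)
n_1 = (-0.9243, -0.3818)
n_2 = (-0.4135, -0.9105)
n_3 = (+0.7978, -0.6029)
n_4 = (+0.9868, +0.1620)
n_5 = (+0.5300, +0.8480)
n_6 = (-0.6836, +0.7298)
  (0,1): δ = 150.56°  ·
  (0,2): δ = 107.42°  ·
  (0,3): δ = 30.08°  ✓
  (0,4): δ = 16.32°  ✓
  (0,5): δ = 65.00°  ✓
  (0,6): δ = 140.13°  ·
  (1,2): δ = 136.87°  ·
  (1,3): δ = 59.52°  ✓
  (1,4): δ = 13.12°  ✓
  (1,5): δ = 35.55°  ✓
  (1,6): δ = 110.69°  ·
  (2,3): δ = 102.66°  ·
  (2,4): δ = 56.25°  ✓
  (2,5): δ = 7.58°  ✓
  (2,6): δ = 67.55°  ✓
  (3,4): δ = 133.60°  ·
  (3,5): δ = 84.93°  ·
  (3,6): δ = 9.79°  ✓
  (4,5): δ = 131.33°  ·
  (4,6): δ = 56.20°  ✓
  (5,6): δ = 104.87°  ·
antipodal pairs: 11

count = 11; pairs: (0,3), (0,4), (0,5), (1,3), (1,4), (1,5), (2,4), (2,5), (2,6), (3,6), (4,6)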